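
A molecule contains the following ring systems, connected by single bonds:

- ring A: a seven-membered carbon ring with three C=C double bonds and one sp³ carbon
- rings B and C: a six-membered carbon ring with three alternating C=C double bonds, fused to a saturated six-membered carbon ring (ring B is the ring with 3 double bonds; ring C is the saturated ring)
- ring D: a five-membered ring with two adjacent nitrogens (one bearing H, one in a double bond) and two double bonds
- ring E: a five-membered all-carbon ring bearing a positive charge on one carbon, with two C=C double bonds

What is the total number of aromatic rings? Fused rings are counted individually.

Ring A has one sp³ carbon, so it is not fully conjugated — not aromatic (cycloheptatriene).
Ring B is fully conjugated (every ring atom contributes a p orbital); 3 ring double bonds give 6 π electrons. Since 6 = 4n+2 (n=1), ring B is aromatic (benzene ring).
Ring C has four sp³ carbons, so it is not fully conjugated — not aromatic (cyclohexane ring).
Ring D is fully conjugated (every ring atom contributes a p orbital); 2 ring double bonds (4 π electrons) plus a heteroatom lone pair (2) give 6 π electrons. That satisfies 4n+2 with n=1, so ring D is aromatic (pyrazole).
Ring E has only sp² ring atoms; a planar conformation would have a fully conjugated π system of 4 electrons. But 4 = 4(1), which is 4n not 4n+2, so ring E is not aromatic (cyclopentadienyl cation).
Aromatic: B, D. Total: 2.

2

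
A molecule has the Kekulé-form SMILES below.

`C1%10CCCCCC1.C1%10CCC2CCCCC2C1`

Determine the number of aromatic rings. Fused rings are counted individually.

0

The SMILES encodes a seven-membered saturated carbon ring; two fused six-membered saturated carbon rings.
The 7-membered ring has only sp³ atoms, so it is not fully conjugated — not aromatic (cycloheptane).
The 6-membered ring has only sp³ atoms, so it is not fully conjugated — not aromatic (cyclohexane ring).
The second 6-membered ring has only sp³ atoms, so it is not fully conjugated — not aromatic (cyclohexane ring).
None of the rings are aromatic. Total: 0.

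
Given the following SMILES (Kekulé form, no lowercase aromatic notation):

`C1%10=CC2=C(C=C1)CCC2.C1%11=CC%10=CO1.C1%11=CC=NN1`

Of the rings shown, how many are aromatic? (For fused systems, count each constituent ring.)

3

The SMILES encodes a six-membered carbon ring with three alternating C=C double bonds, fused to a saturated five-membered carbon ring; a five-membered ring of four carbons and one oxygen, with two C=C double bonds; a five-membered ring with two adjacent nitrogens (one bearing H, one in a double bond) and two double bonds.
The 6-membered ring has a continuous p-orbital overlap around the ring; 3 ring double bonds give 6 π electrons. 6 = 4(1)+2, so it is aromatic (benzene ring).
The 5-membered ring has three sp³ carbons, so it is not fully conjugated — not aromatic (cyclopentane ring).
The 5-membered ring with one oxygen is planar and fully conjugated; 2 ring double bonds (4 π electrons) plus a heteroatom lone pair (2) give 6 π electrons. That satisfies 4n+2 with n=1, so it is aromatic (furan).
The 5-membered ring with two adjacent nitrogens (one N–H, one =N–) has a continuous p-orbital overlap around the ring; 2 ring double bonds (4 π electrons) plus a heteroatom lone pair (2) give 6 π electrons. 6 = 4(1)+2, so it is aromatic (pyrazole).
3 of the 4 rings are aromatic. Total: 3.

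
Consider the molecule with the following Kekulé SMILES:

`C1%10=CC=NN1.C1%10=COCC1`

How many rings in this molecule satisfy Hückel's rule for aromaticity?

1

The SMILES encodes a five-membered ring with two adjacent nitrogens (one bearing H, one in a double bond) and two double bonds; a five-membered ring of four carbons and one oxygen, with one C=C double bond and two sp³ carbons.
The 5-membered ring with two adjacent nitrogens (one N–H, one =N–) has a continuous p-orbital overlap around the ring; 2 ring double bonds (4 π electrons) plus a heteroatom lone pair (2) give 6 π electrons. Since 6 = 4n+2 (n=1), it is aromatic (pyrazole).
The 5-membered ring with one oxygen has two sp³ carbons, so it is not fully conjugated — not aromatic (2,3-dihydrofuran).
1 of the 2 rings is aromatic. Total: 1.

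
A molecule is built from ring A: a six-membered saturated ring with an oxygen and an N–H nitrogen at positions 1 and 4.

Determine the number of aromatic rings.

Ring A has only sp³ atoms, so it is not fully conjugated — not aromatic (morpholine).

0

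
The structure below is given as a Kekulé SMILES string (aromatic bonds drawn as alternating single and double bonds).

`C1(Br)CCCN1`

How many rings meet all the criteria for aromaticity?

0

The SMILES encodes a five-membered saturated ring of four carbons and one N–H nitrogen.
The 5-membered ring with one N–H has only sp³ atoms, so it is not fully conjugated — not aromatic (pyrrolidine).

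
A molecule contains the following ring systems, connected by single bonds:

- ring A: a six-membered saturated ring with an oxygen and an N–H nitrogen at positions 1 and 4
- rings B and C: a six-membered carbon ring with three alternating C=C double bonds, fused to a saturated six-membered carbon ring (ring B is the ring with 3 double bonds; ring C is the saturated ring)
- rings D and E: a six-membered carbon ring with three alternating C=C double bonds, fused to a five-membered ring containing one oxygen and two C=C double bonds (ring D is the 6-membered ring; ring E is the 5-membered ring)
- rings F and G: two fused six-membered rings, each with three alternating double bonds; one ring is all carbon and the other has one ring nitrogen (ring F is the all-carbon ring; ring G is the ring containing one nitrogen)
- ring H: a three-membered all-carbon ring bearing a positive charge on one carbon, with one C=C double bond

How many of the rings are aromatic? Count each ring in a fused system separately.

6

Ring A has only sp³ atoms, so it is not fully conjugated — not aromatic (morpholine).
Ring B is planar and fully conjugated; 3 ring double bonds give 6 π electrons. 6 = 4(1)+2, so ring B is aromatic (benzene ring).
Ring C has four sp³ carbons, so it is not fully conjugated — not aromatic (cyclohexane ring).
Rings D and E form a fused bicyclic system (with one oxygen) with 9 sp² atoms and 10 π electrons from ring double bonds plus a heteroatom lone pair. 10 = 4(2)+2, so the system is aromatic and both rings count as aromatic (benzofuran).
Rings F and G form a fused bicyclic system (with one nitrogen) with 10 sp² atoms and 10 π electrons from ring double bonds. 10 = 4(2)+2, so the system is aromatic and both rings count as aromatic (quinoline).
Ring H has a continuous p-orbital overlap around the ring; 1 ring double bond (2 π electrons) plus the carbocation's empty p orbital (0, but keeps the ring conjugated) give 2 π electrons. 2 = 4(0)+2, so ring H is aromatic (cyclopropenyl cation).
Aromatic: B, D, E, F, G, H. Total: 6.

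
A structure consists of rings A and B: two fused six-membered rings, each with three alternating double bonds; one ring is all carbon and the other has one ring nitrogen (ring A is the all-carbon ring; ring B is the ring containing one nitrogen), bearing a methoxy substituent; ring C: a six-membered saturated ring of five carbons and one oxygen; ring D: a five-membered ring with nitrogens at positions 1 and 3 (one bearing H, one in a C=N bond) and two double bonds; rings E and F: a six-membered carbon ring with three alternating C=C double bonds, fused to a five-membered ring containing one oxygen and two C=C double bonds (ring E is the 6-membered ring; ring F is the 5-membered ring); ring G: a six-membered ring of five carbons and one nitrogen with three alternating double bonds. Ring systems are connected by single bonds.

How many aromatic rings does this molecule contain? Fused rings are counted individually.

Rings A and B form a fused bicyclic system (with one nitrogen) with 10 sp² atoms and 10 π electrons from ring double bonds. 10 = 4(2)+2, so the system is aromatic and both rings count as aromatic (quinoline).
Ring C has only sp³ atoms, so it is not fully conjugated — not aromatic (tetrahydropyran).
Ring D is planar and fully conjugated; 2 ring double bonds (4 π electrons) plus a heteroatom lone pair (2) give 6 π electrons. 6 = 4(1)+2, so ring D is aromatic (imidazole).
Rings E and F form a fused bicyclic system (with one oxygen) with 9 sp² atoms and 10 π electrons from ring double bonds plus a heteroatom lone pair. 10 = 4(2)+2, so the system is aromatic and both rings count as aromatic (benzofuran).
Ring G is planar and fully conjugated; 3 ring double bonds give 6 π electrons. 6 = 4(1)+2, so ring G is aromatic (pyridine).
Aromatic: A, B, D, E, F, G. Total: 6.

6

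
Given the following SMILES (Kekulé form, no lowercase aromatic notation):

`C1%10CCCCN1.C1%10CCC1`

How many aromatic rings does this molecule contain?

0

The SMILES encodes a six-membered saturated ring of five carbons and one N–H nitrogen; a four-membered saturated carbon ring.
The 6-membered ring with one N–H has only sp³ atoms, so it is not fully conjugated — not aromatic (piperidine).
The 4-membered ring has only sp³ atoms, so it is not fully conjugated — not aromatic (cyclobutane).
None of the rings are aromatic. Total: 0.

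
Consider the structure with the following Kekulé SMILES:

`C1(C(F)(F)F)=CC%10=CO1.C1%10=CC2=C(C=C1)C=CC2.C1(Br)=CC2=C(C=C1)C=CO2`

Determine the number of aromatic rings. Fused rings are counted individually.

The SMILES encodes a five-membered ring of four carbons and one oxygen, with two C=C double bonds; a six-membered carbon ring with three alternating C=C double bonds, fused to a five-membered carbon ring containing one C=C double bond and one sp³ carbon; a six-membered carbon ring with three alternating C=C double bonds, fused to a five-membered ring containing one oxygen and two C=C double bonds.
The 5-membered ring with one oxygen is planar and fully conjugated; 2 ring double bonds (4 π electrons) plus a heteroatom lone pair (2) give 6 π electrons. That satisfies 4n+2 with n=1, so it is aromatic (furan).
The 6-membered ring is fully conjugated (every ring atom contributes a p orbital); 3 ring double bonds give 6 π electrons. Since 6 = 4n+2 (n=1), it is aromatic (benzene ring).
The 5-membered ring has one sp³ carbon, so it is not fully conjugated — not aromatic (cyclopentene ring).
The fused 6/5-membered bicyclic (with one oxygen) is a single π system with 9 sp² atoms and 10 π electrons from ring double bonds plus a heteroatom lone pair. 10 = 4(2)+2, so the system is aromatic and both rings count as aromatic (benzofuran).
4 of the 5 rings are aromatic. Total: 4.

4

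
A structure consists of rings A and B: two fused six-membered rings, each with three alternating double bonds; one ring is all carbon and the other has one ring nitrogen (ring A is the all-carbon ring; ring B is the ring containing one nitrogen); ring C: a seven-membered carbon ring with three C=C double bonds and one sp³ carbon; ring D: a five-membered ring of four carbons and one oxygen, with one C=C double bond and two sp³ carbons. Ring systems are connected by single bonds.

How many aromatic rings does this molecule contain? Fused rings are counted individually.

2

Rings A and B form a fused bicyclic system (with one nitrogen) with 10 sp² atoms and 10 π electrons from ring double bonds. 10 = 4(2)+2, so the system is aromatic and both rings count as aromatic (quinoline).
Ring C has one sp³ carbon, so it is not fully conjugated — not aromatic (cycloheptatriene).
Ring D has two sp³ carbons, so it is not fully conjugated — not aromatic (2,3-dihydrofuran).
Aromatic: A, B. Total: 2.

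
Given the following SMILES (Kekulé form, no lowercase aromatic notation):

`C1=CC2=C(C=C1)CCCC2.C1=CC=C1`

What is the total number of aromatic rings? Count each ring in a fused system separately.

The SMILES encodes a six-membered carbon ring with three alternating C=C double bonds, fused to a saturated six-membered carbon ring; a four-membered carbon ring with two alternating C=C double bonds.
The 6-membered ring is planar and fully conjugated; 3 ring double bonds give 6 π electrons. 6 = 4(1)+2, so it is aromatic (benzene ring).
The second 6-membered ring has four sp³ carbons, so it is not fully conjugated — not aromatic (cyclohexane ring).
The 4-membered ring has only sp² ring atoms; a planar conformation would have a fully conjugated π system of 4 electrons. But 4 = 4(1), which is 4n not 4n+2, so it is not aromatic (cyclobutadiene) — cyclobutadiene is antiaromatic and distorts to a rectangle.
1 of the 3 rings is aromatic. Total: 1.

1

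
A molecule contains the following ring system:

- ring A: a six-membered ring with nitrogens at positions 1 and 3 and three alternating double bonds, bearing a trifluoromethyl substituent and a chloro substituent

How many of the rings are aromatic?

Ring A is planar and fully conjugated; 3 ring double bonds give 6 π electrons. That satisfies 4n+2 with n=1, so ring A is aromatic (pyrimidine).

1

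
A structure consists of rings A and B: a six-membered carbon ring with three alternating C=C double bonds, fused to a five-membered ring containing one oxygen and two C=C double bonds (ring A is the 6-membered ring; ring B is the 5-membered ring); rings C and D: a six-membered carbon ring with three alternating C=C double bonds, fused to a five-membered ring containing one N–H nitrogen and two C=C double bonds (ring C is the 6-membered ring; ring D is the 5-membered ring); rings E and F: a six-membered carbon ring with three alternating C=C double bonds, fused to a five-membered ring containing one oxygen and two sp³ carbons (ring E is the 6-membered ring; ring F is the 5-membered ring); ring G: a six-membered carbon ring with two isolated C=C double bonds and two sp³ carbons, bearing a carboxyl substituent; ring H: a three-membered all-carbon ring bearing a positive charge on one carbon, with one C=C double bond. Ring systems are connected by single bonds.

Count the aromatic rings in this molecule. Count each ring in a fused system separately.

Rings A and B form a fused bicyclic system (with one oxygen) with 9 sp² atoms and 10 π electrons from ring double bonds plus a heteroatom lone pair. 10 = 4(2)+2, so the system is aromatic and both rings count as aromatic (benzofuran).
Rings C and D form a fused bicyclic system (with one N–H) with 9 sp² atoms and 10 π electrons from ring double bonds plus a heteroatom lone pair. 10 = 4(2)+2, so the system is aromatic and both rings count as aromatic (indole).
Ring E is fully conjugated (every ring atom contributes a p orbital); 3 ring double bonds give 6 π electrons. 6 = 4(1)+2, so ring E is aromatic (benzene ring).
Ring F has two sp³ carbons, so it is not fully conjugated — not aromatic (oxolane ring).
Ring G has two sp³ carbons, so it is not fully conjugated — not aromatic (1,4-cyclohexadiene).
Ring H is planar and fully conjugated; 1 ring double bond (2 π electrons) plus the carbocation's empty p orbital (0, but keeps the ring conjugated) give 2 π electrons. 2 = 4(0)+2, so ring H is aromatic (cyclopropenyl cation).
Aromatic: A, B, C, D, E, H. Total: 6.

6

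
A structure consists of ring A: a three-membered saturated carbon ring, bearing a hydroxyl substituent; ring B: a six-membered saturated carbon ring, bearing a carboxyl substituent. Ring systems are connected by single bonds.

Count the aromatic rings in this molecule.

0

Ring A has only sp³ atoms, so it is not fully conjugated — not aromatic (cyclopropane).
Ring B has only sp³ atoms, so it is not fully conjugated — not aromatic (cyclohexane).
No ring is aromatic. Total: 0.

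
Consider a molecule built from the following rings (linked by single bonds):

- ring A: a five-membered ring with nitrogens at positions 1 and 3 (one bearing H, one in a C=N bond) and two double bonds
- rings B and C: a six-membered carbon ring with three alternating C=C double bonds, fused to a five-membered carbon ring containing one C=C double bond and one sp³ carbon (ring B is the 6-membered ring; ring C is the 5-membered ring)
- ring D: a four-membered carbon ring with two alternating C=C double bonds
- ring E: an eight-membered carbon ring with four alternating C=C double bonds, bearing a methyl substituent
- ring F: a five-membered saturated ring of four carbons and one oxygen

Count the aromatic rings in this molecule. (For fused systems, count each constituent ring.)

2

Ring A has a continuous p-orbital overlap around the ring; 2 ring double bonds (4 π electrons) plus a heteroatom lone pair (2) give 6 π electrons. That satisfies 4n+2 with n=1, so ring A is aromatic (imidazole).
Ring B is planar and fully conjugated; 3 ring double bonds give 6 π electrons. Since 6 = 4n+2 (n=1), ring B is aromatic (benzene ring).
Ring C has one sp³ carbon, so it is not fully conjugated — not aromatic (cyclopentene ring).
Ring D has only sp² ring atoms; a planar conformation would have a fully conjugated π system of 4 electrons. But 4 = 4(1), which is 4n not 4n+2, so ring D is not aromatic (cyclobutadiene) — cyclobutadiene is antiaromatic and distorts to a rectangle.
Ring E has only sp² ring atoms; a planar conformation would have a fully conjugated π system of 8 electrons. But 8 = 4(2), which is 4n not 4n+2, so ring E is not aromatic (cyclooctatetraene) — cyclooctatetraene distorts into a non-planar tub to avoid antiaromaticity.
Ring F has only sp³ atoms, so it is not fully conjugated — not aromatic (tetrahydrofuran).
Aromatic: A, B. Total: 2.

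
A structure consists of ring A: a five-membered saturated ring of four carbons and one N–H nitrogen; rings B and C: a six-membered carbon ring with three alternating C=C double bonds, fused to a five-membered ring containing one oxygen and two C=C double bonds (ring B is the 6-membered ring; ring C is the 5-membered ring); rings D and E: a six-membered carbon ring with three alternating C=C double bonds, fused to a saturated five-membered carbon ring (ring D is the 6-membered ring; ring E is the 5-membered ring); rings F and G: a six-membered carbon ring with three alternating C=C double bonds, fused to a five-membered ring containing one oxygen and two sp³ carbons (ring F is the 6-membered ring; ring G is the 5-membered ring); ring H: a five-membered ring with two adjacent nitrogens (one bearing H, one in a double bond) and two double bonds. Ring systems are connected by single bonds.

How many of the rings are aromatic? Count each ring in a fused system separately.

Ring A has only sp³ atoms, so it is not fully conjugated — not aromatic (pyrrolidine).
Rings B and C form a fused bicyclic system (with one oxygen) with 9 sp² atoms and 10 π electrons from ring double bonds plus a heteroatom lone pair. 10 = 4(2)+2, so the system is aromatic and both rings count as aromatic (benzofuran).
Ring D is fully conjugated (every ring atom contributes a p orbital); 3 ring double bonds give 6 π electrons. That satisfies 4n+2 with n=1, so ring D is aromatic (benzene ring).
Ring E has three sp³ carbons, so it is not fully conjugated — not aromatic (cyclopentane ring).
Ring F has a continuous p-orbital overlap around the ring; 3 ring double bonds give 6 π electrons. Since 6 = 4n+2 (n=1), ring F is aromatic (benzene ring).
Ring G has two sp³ carbons, so it is not fully conjugated — not aromatic (oxolane ring).
Ring H is planar and fully conjugated; 2 ring double bonds (4 π electrons) plus a heteroatom lone pair (2) give 6 π electrons. 6 = 4(1)+2, so ring H is aromatic (pyrazole).
Aromatic: B, C, D, F, H. Total: 5.

5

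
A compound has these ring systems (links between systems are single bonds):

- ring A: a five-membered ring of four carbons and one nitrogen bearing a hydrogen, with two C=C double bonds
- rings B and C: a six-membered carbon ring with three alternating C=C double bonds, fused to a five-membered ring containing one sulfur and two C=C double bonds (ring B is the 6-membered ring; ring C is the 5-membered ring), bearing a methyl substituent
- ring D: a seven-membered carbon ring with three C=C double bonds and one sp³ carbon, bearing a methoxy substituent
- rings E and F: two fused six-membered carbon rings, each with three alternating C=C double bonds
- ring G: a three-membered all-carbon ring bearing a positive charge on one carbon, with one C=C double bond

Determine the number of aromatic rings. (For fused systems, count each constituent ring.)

Ring A is fully conjugated (every ring atom contributes a p orbital); 2 ring double bonds (4 π electrons) plus a heteroatom lone pair (2) give 6 π electrons. Since 6 = 4n+2 (n=1), ring A is aromatic (pyrrole).
Rings B and C form a fused bicyclic system (with one sulfur) with 9 sp² atoms and 10 π electrons from ring double bonds plus a heteroatom lone pair. 10 = 4(2)+2, so the system is aromatic and both rings count as aromatic (benzothiophene).
Ring D has one sp³ carbon, so it is not fully conjugated — not aromatic (cycloheptatriene).
Rings E and F form a fused bicyclic system with 10 sp² atoms and 10 π electrons from ring double bonds. 10 = 4(2)+2, so the system is aromatic and both rings count as aromatic (naphthalene).
Ring G has a continuous p-orbital overlap around the ring; 1 ring double bond (2 π electrons) plus the carbocation's empty p orbital (0, but keeps the ring conjugated) give 2 π electrons. Since 2 = 4n+2 (n=0), ring G is aromatic (cyclopropenyl cation).
Aromatic: A, B, C, E, F, G. Total: 6.

6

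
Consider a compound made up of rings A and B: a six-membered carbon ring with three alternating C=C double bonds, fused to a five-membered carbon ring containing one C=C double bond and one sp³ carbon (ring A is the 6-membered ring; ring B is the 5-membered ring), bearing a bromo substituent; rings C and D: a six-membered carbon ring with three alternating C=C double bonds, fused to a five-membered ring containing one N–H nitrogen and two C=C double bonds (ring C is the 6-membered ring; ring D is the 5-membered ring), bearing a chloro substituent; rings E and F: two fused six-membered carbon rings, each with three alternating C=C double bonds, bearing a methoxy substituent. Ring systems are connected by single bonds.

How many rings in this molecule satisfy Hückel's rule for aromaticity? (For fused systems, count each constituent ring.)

Ring A is planar and fully conjugated; 3 ring double bonds give 6 π electrons. 6 = 4(1)+2, so ring A is aromatic (benzene ring).
Ring B has one sp³ carbon, so it is not fully conjugated — not aromatic (cyclopentene ring).
Rings C and D form a fused bicyclic system (with one N–H) with 9 sp² atoms and 10 π electrons from ring double bonds plus a heteroatom lone pair. 10 = 4(2)+2, so the system is aromatic and both rings count as aromatic (indole).
Rings E and F form a fused bicyclic system with 10 sp² atoms and 10 π electrons from ring double bonds. 10 = 4(2)+2, so the system is aromatic and both rings count as aromatic (naphthalene).
Aromatic: A, C, D, E, F. Total: 5.

5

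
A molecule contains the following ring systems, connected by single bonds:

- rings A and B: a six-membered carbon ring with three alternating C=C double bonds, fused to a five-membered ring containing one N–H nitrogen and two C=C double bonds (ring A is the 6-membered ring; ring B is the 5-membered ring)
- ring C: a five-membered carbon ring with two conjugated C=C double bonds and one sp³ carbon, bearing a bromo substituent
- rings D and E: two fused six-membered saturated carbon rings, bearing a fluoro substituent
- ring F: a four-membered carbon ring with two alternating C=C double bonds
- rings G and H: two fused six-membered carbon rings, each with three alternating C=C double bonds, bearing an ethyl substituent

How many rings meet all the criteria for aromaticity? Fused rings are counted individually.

4

Rings A and B form a fused bicyclic system (with one N–H) with 9 sp² atoms and 10 π electrons from ring double bonds plus a heteroatom lone pair. 10 = 4(2)+2, so the system is aromatic and both rings count as aromatic (indole).
Ring C has one sp³ carbon, so it is not fully conjugated — not aromatic (cyclopentadiene).
Ring D has only sp³ atoms, so it is not fully conjugated — not aromatic (cyclohexane ring).
Ring E has only sp³ atoms, so it is not fully conjugated — not aromatic (cyclohexane ring).
Ring F has only sp² ring atoms; a planar conformation would have a fully conjugated π system of 4 electrons. But 4 = 4(1), which is 4n not 4n+2, so ring F is not aromatic (cyclobutadiene) — cyclobutadiene is antiaromatic and distorts to a rectangle.
Rings G and H form a fused bicyclic system with 10 sp² atoms and 10 π electrons from ring double bonds. 10 = 4(2)+2, so the system is aromatic and both rings count as aromatic (naphthalene).
Aromatic: A, B, G, H. Total: 4.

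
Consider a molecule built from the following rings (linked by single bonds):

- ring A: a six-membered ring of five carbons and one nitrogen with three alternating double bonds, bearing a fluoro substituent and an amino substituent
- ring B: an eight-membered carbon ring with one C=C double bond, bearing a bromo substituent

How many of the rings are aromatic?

1

Ring A has a continuous p-orbital overlap around the ring; 3 ring double bonds give 6 π electrons. 6 = 4(1)+2, so ring A is aromatic (pyridine).
Ring B has six sp³ carbons, so it is not fully conjugated — not aromatic (cyclooctene).
Aromatic: A. Total: 1.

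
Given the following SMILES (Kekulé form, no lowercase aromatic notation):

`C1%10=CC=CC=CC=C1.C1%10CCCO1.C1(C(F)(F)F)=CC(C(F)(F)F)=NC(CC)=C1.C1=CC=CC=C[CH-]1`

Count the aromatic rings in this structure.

1

The SMILES encodes an eight-membered carbon ring with four alternating C=C double bonds; a five-membered saturated ring of four carbons and one oxygen; a six-membered ring of five carbons and one nitrogen with three alternating double bonds; a seven-membered all-carbon ring bearing a negative charge on one carbon, with three C=C double bonds.
The 8-membered ring has only sp² ring atoms; a planar conformation would have a fully conjugated π system of 8 electrons. But 8 = 4(2), which is 4n not 4n+2, so it is not aromatic (cyclooctatetraene) — cyclooctatetraene distorts into a non-planar tub to avoid antiaromaticity.
The 5-membered ring with one oxygen has only sp³ atoms, so it is not fully conjugated — not aromatic (tetrahydrofuran).
The 6-membered ring with one nitrogen is planar and fully conjugated; 3 ring double bonds give 6 π electrons. That satisfies 4n+2 with n=1, so it is aromatic (pyridine).
The 7-membered ring has only sp² ring atoms; a planar conformation would have a fully conjugated π system of 8 electrons. But 8 = 4(2), which is 4n not 4n+2, so it is not aromatic (cycloheptatrienyl anion).
1 of the 4 rings is aromatic. Total: 1.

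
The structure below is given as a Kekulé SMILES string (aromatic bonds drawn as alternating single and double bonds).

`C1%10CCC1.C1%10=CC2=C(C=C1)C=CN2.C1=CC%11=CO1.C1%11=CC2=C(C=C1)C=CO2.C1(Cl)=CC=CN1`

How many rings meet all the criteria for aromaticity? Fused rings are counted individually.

The SMILES encodes a four-membered saturated carbon ring; a six-membered carbon ring with three alternating C=C double bonds, fused to a five-membered ring containing one N–H nitrogen and two C=C double bonds; a five-membered ring of four carbons and one oxygen, with two C=C double bonds; a six-membered carbon ring with three alternating C=C double bonds, fused to a five-membered ring containing one oxygen and two C=C double bonds; a five-membered ring of four carbons and one nitrogen bearing a hydrogen, with two C=C double bonds.
The 4-membered ring has only sp³ atoms, so it is not fully conjugated — not aromatic (cyclobutane).
The fused 6/5-membered bicyclic (with one N–H) is a single π system with 9 sp² atoms and 10 π electrons from ring double bonds plus a heteroatom lone pair. 10 = 4(2)+2, so the system is aromatic and both rings count as aromatic (indole).
The 5-membered ring with one oxygen has a continuous p-orbital overlap around the ring; 2 ring double bonds (4 π electrons) plus a heteroatom lone pair (2) give 6 π electrons. Since 6 = 4n+2 (n=1), it is aromatic (furan).
The fused 6/5-membered bicyclic (with one oxygen) is a single π system with 9 sp² atoms and 10 π electrons from ring double bonds plus a heteroatom lone pair. 10 = 4(2)+2, so the system is aromatic and both rings count as aromatic (benzofuran).
The 5-membered ring with one N–H has a continuous p-orbital overlap around the ring; 2 ring double bonds (4 π electrons) plus a heteroatom lone pair (2) give 6 π electrons. Since 6 = 4n+2 (n=1), it is aromatic (pyrrole).
6 of the 7 rings are aromatic. Total: 6.

6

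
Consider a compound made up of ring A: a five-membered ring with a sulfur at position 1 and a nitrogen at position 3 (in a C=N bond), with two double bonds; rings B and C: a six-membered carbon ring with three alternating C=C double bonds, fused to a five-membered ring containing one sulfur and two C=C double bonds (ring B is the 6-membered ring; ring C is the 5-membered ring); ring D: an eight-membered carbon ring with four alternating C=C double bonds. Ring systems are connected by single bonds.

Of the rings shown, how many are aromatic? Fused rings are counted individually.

3

Ring A is planar and fully conjugated; 2 ring double bonds (4 π electrons) plus a heteroatom lone pair (2) give 6 π electrons. That satisfies 4n+2 with n=1, so ring A is aromatic (thiazole).
Rings B and C form a fused bicyclic system (with one sulfur) with 9 sp² atoms and 10 π electrons from ring double bonds plus a heteroatom lone pair. 10 = 4(2)+2, so the system is aromatic and both rings count as aromatic (benzothiophene).
Ring D has only sp² ring atoms; a planar conformation would have a fully conjugated π system of 8 electrons. But 8 = 4(2), which is 4n not 4n+2, so ring D is not aromatic (cyclooctatetraene) — cyclooctatetraene distorts into a non-planar tub to avoid antiaromaticity.
Aromatic: A, B, C. Total: 3.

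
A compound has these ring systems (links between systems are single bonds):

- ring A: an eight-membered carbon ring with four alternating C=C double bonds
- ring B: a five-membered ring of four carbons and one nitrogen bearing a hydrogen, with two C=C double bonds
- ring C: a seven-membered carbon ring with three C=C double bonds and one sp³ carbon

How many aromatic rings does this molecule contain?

1

Ring A has only sp² ring atoms; a planar conformation would have a fully conjugated π system of 8 electrons. But 8 = 4(2), which is 4n not 4n+2, so ring A is not aromatic (cyclooctatetraene) — cyclooctatetraene distorts into a non-planar tub to avoid antiaromaticity.
Ring B is planar and fully conjugated; 2 ring double bonds (4 π electrons) plus a heteroatom lone pair (2) give 6 π electrons. That satisfies 4n+2 with n=1, so ring B is aromatic (pyrrole).
Ring C has one sp³ carbon, so it is not fully conjugated — not aromatic (cycloheptatriene).
Aromatic: B. Total: 1.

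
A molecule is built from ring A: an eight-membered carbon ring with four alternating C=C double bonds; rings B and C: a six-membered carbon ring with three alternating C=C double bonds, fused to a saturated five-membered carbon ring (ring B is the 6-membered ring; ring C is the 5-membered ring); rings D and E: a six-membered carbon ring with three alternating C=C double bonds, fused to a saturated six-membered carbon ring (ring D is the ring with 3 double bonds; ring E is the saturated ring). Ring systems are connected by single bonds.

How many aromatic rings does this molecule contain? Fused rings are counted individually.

2

Ring A has only sp² ring atoms; a planar conformation would have a fully conjugated π system of 8 electrons. But 8 = 4(2), which is 4n not 4n+2, so ring A is not aromatic (cyclooctatetraene) — cyclooctatetraene distorts into a non-planar tub to avoid antiaromaticity.
Ring B is planar and fully conjugated; 3 ring double bonds give 6 π electrons. 6 = 4(1)+2, so ring B is aromatic (benzene ring).
Ring C has three sp³ carbons, so it is not fully conjugated — not aromatic (cyclopentane ring).
Ring D is planar and fully conjugated; 3 ring double bonds give 6 π electrons. Since 6 = 4n+2 (n=1), ring D is aromatic (benzene ring).
Ring E has four sp³ carbons, so it is not fully conjugated — not aromatic (cyclohexane ring).
Aromatic: B, D. Total: 2.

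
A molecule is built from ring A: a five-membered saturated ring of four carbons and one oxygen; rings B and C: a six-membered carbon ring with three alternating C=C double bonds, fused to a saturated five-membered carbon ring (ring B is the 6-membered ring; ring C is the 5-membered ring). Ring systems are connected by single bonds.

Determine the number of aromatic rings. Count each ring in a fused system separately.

1

Ring A has only sp³ atoms, so it is not fully conjugated — not aromatic (tetrahydrofuran).
Ring B is fully conjugated (every ring atom contributes a p orbital); 3 ring double bonds give 6 π electrons. That satisfies 4n+2 with n=1, so ring B is aromatic (benzene ring).
Ring C has three sp³ carbons, so it is not fully conjugated — not aromatic (cyclopentane ring).
Aromatic: B. Total: 1.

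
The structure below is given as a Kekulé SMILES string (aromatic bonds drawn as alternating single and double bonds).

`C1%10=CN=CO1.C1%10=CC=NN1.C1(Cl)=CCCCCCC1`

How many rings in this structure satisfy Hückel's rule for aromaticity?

The SMILES encodes a five-membered ring with an oxygen at position 1 and a nitrogen at position 3 (in a C=N bond), with two double bonds; a five-membered ring with two adjacent nitrogens (one bearing H, one in a double bond) and two double bonds; an eight-membered carbon ring with one C=C double bond.
The 5-membered ring with one oxygen and one =N– has a continuous p-orbital overlap around the ring; 2 ring double bonds (4 π electrons) plus a heteroatom lone pair (2) give 6 π electrons. That satisfies 4n+2 with n=1, so it is aromatic (oxazole).
The 5-membered ring with two adjacent nitrogens (one N–H, one =N–) has a continuous p-orbital overlap around the ring; 2 ring double bonds (4 π electrons) plus a heteroatom lone pair (2) give 6 π electrons. 6 = 4(1)+2, so it is aromatic (pyrazole).
The 8-membered ring has six sp³ carbons, so it is not fully conjugated — not aromatic (cyclooctene).
2 of the 3 rings are aromatic. Total: 2.

2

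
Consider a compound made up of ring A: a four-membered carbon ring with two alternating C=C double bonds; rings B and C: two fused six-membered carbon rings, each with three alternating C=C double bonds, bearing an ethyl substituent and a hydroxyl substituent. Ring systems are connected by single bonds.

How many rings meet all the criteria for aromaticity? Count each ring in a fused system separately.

2

Ring A has only sp² ring atoms; a planar conformation would have a fully conjugated π system of 4 electrons. But 4 = 4(1), which is 4n not 4n+2, so ring A is not aromatic (cyclobutadiene) — cyclobutadiene is antiaromatic and distorts to a rectangle.
Rings B and C form a fused bicyclic system with 10 sp² atoms and 10 π electrons from ring double bonds. 10 = 4(2)+2, so the system is aromatic and both rings count as aromatic (naphthalene).
Aromatic: B, C. Total: 2.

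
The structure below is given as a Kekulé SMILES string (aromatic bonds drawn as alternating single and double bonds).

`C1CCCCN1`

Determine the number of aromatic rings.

0

The SMILES encodes a six-membered saturated ring of five carbons and one N–H nitrogen.
The 6-membered ring with one N–H has only sp³ atoms, so it is not fully conjugated — not aromatic (piperidine).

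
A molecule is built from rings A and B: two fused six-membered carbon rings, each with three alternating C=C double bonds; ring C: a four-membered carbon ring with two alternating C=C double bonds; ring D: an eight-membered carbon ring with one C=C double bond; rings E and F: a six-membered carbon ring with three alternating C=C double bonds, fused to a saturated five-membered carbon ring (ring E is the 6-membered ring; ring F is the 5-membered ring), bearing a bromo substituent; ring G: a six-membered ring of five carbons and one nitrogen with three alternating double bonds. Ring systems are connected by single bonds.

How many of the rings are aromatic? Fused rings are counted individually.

4

Rings A and B form a fused bicyclic system with 10 sp² atoms and 10 π electrons from ring double bonds. 10 = 4(2)+2, so the system is aromatic and both rings count as aromatic (naphthalene).
Ring C has only sp² ring atoms; a planar conformation would have a fully conjugated π system of 4 electrons. But 4 = 4(1), which is 4n not 4n+2, so ring C is not aromatic (cyclobutadiene) — cyclobutadiene is antiaromatic and distorts to a rectangle.
Ring D has six sp³ carbons, so it is not fully conjugated — not aromatic (cyclooctene).
Ring E has a continuous p-orbital overlap around the ring; 3 ring double bonds give 6 π electrons. Since 6 = 4n+2 (n=1), ring E is aromatic (benzene ring).
Ring F has three sp³ carbons, so it is not fully conjugated — not aromatic (cyclopentane ring).
Ring G is fully conjugated (every ring atom contributes a p orbital); 3 ring double bonds give 6 π electrons. 6 = 4(1)+2, so ring G is aromatic (pyridine).
Aromatic: A, B, E, G. Total: 4.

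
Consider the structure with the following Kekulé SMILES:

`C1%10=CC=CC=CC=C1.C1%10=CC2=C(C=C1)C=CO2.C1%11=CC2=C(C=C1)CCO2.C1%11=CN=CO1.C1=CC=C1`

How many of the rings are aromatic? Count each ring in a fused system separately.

4

The SMILES encodes an eight-membered carbon ring with four alternating C=C double bonds; a six-membered carbon ring with three alternating C=C double bonds, fused to a five-membered ring containing one oxygen and two C=C double bonds; a six-membered carbon ring with three alternating C=C double bonds, fused to a five-membered ring containing one oxygen and two sp³ carbons; a five-membered ring with an oxygen at position 1 and a nitrogen at position 3 (in a C=N bond), with two double bonds; a four-membered carbon ring with two alternating C=C double bonds.
The 8-membered ring has only sp² ring atoms; a planar conformation would have a fully conjugated π system of 8 electrons. But 8 = 4(2), which is 4n not 4n+2, so it is not aromatic (cyclooctatetraene) — cyclooctatetraene distorts into a non-planar tub to avoid antiaromaticity.
The fused 6/5-membered bicyclic (with one oxygen) is a single π system with 9 sp² atoms and 10 π electrons from ring double bonds plus a heteroatom lone pair. 10 = 4(2)+2, so the system is aromatic and both rings count as aromatic (benzofuran).
The 6-membered ring is fully conjugated (every ring atom contributes a p orbital); 3 ring double bonds give 6 π electrons. 6 = 4(1)+2, so it is aromatic (benzene ring).
The 5-membered ring with one oxygen has two sp³ carbons, so it is not fully conjugated — not aromatic (oxolane ring).
The 5-membered ring with one oxygen and one =N– has a continuous p-orbital overlap around the ring; 2 ring double bonds (4 π electrons) plus a heteroatom lone pair (2) give 6 π electrons. Since 6 = 4n+2 (n=1), it is aromatic (oxazole).
The 4-membered ring has only sp² ring atoms; a planar conformation would have a fully conjugated π system of 4 electrons. But 4 = 4(1), which is 4n not 4n+2, so it is not aromatic (cyclobutadiene) — cyclobutadiene is antiaromatic and distorts to a rectangle.
4 of the 7 rings are aromatic. Total: 4.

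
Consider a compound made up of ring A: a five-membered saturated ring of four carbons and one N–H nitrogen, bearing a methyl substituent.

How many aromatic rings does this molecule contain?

0

Ring A has only sp³ atoms, so it is not fully conjugated — not aromatic (pyrrolidine).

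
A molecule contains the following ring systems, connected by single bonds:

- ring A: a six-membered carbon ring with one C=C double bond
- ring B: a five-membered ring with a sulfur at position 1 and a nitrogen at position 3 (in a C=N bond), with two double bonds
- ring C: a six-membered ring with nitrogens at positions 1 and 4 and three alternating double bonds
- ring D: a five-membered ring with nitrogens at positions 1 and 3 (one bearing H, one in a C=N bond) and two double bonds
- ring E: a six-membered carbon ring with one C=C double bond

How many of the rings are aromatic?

3

Ring A has four sp³ carbons, so it is not fully conjugated — not aromatic (cyclohexene).
Ring B is fully conjugated (every ring atom contributes a p orbital); 2 ring double bonds (4 π electrons) plus a heteroatom lone pair (2) give 6 π electrons. 6 = 4(1)+2, so ring B is aromatic (thiazole).
Ring C is fully conjugated (every ring atom contributes a p orbital); 3 ring double bonds give 6 π electrons. Since 6 = 4n+2 (n=1), ring C is aromatic (pyrazine).
Ring D has a continuous p-orbital overlap around the ring; 2 ring double bonds (4 π electrons) plus a heteroatom lone pair (2) give 6 π electrons. 6 = 4(1)+2, so ring D is aromatic (imidazole).
Ring E has four sp³ carbons, so it is not fully conjugated — not aromatic (cyclohexene).
Aromatic: B, C, D. Total: 3.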